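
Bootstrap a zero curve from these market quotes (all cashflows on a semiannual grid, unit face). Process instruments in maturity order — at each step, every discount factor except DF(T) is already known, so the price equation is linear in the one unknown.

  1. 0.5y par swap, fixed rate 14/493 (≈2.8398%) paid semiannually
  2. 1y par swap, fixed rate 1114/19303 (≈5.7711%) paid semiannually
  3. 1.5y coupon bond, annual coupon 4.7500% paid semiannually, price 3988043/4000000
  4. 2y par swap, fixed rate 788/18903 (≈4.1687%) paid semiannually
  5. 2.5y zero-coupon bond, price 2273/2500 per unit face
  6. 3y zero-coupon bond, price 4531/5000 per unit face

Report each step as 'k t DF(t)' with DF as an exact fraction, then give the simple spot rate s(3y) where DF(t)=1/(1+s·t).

1 1/2 493/500
2 1 9443/10000
3 3/2 9291/10000
4 2 2303/2500
5 5/2 2273/2500
6 3 4531/5000
s(3y) = (1/(4531/5000) − 1)/(3) = 469/13593 ≈ 3.4503%

step 1 [0.5y] swap r/2=7/493: DF=(1 − 7/493·(0))/(1+7/493) = 493/500 ≈ 0.986000
step 2 [1y] swap r/2=557/19303: DF=(1 − 557/19303·(0.986000))/(1+557/19303) = 9443/10000 ≈ 0.944300
step 3 [1.5y] bond c/2=19/800: DF=(3988043/4000000 − 19/800·(0.986000+0.944300))/(1+19/800) = 9291/10000 ≈ 0.929100
step 4 [2y] swap r/2=394/18903: DF=(1 − 394/18903·(0.986000+0.944300+0.929100))/(1+394/18903) = 2303/2500 ≈ 0.921200
step 5 [2.5y] zero: DF = P = 2273/2500 ≈ 0.909200
step 6 [3y] zero: DF = P = 4531/5000 ≈ 0.906200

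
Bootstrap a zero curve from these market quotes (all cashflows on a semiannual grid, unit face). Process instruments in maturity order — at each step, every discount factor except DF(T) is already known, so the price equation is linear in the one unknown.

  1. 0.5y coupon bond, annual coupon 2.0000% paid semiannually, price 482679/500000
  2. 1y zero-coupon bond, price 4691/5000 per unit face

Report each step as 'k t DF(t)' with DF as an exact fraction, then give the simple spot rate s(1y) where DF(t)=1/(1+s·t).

step 1 [0.5y] bond c/2=1/100: DF=(482679/500000 − 1/100·(0))/(1+1/100) = 4779/5000 ≈ 0.955800
step 2 [1y] zero: DF = P = 4691/5000 ≈ 0.938200

1 1/2 4779/5000
2 1 4691/5000
s(1y) = (1/(4691/5000) − 1)/(1) = 309/4691 ≈ 6.5871%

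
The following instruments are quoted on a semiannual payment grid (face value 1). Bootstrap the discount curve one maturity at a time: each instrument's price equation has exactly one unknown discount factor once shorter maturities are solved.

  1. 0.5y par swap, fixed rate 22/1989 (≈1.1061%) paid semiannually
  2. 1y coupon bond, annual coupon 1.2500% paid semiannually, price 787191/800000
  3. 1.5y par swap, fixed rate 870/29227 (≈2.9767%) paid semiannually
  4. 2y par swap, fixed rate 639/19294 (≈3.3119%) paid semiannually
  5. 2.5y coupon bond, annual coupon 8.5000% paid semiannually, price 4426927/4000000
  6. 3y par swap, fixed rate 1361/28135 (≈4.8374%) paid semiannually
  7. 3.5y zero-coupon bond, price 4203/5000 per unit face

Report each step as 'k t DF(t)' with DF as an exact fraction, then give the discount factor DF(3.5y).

step 1 [0.5y] swap r/2=11/1989: DF=(1 − 11/1989·(0))/(1+11/1989) = 1989/2000 ≈ 0.994500
step 2 [1y] bond c/2=1/160: DF=(787191/800000 − 1/160·(0.994500))/(1+1/160) = 9717/10000 ≈ 0.971700
step 3 [1.5y] swap r/2=435/29227: DF=(1 − 435/29227·(0.994500+0.971700))/(1+435/29227) = 1913/2000 ≈ 0.956500
step 4 [2y] swap r/2=639/38588: DF=(1 − 639/38588·(0.994500+0.971700+0.956500))/(1+639/38588) = 9361/10000 ≈ 0.936100
step 5 [2.5y] bond c/2=17/400: DF=(4426927/4000000 − 17/400·(0.994500+0.971700+0.956500+0.936100))/(1+17/400) = 9043/10000 ≈ 0.904300
step 6 [3y] swap r/2=1361/56270: DF=(1 − 1361/56270·(0.994500+0.971700+0.956500+0.936100+0.904300))/(1+1361/56270) = 8639/10000 ≈ 0.863900
step 7 [3.5y] zero: DF = P = 4203/5000 ≈ 0.840600

1 1/2 1989/2000
2 1 9717/10000
3 3/2 1913/2000
4 2 9361/10000
5 5/2 9043/10000
6 3 8639/10000
7 7/2 4203/5000
DF(3.5y) = 4203/5000 ≈ 0.840600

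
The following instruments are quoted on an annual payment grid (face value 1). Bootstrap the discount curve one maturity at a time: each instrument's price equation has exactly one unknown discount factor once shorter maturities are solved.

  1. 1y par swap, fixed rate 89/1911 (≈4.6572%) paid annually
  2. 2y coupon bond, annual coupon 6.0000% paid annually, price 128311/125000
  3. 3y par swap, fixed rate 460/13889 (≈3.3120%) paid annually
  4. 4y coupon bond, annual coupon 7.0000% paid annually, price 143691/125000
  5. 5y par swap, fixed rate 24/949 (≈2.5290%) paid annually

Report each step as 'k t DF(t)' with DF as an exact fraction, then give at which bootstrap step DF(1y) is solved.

step 1 [1y] swap r/1=89/1911: DF=(1 − 89/1911·(0))/(1+89/1911) = 1911/2000 ≈ 0.955500
step 2 [2y] bond c/1=3/50: DF=(128311/125000 − 3/50·(0.955500))/(1+3/50) = 9143/10000 ≈ 0.914300
step 3 [3y] swap r/1=460/13889: DF=(1 − 460/13889·(0.955500+0.914300))/(1+460/13889) = 227/250 ≈ 0.908000
step 4 [4y] bond c/1=7/100: DF=(143691/125000 − 7/100·(0.955500+0.914300+0.908000))/(1+7/100) = 4463/5000 ≈ 0.892600
step 5 [5y] swap r/1=24/949: DF=(1 − 24/949·(0.955500+0.914300+0.908000+0.892600))/(1+24/949) = 553/625 ≈ 0.884800

1 1 1911/2000
2 2 9143/10000
3 3 227/250
4 4 4463/5000
5 5 553/625
DF(1y) is solved at step 1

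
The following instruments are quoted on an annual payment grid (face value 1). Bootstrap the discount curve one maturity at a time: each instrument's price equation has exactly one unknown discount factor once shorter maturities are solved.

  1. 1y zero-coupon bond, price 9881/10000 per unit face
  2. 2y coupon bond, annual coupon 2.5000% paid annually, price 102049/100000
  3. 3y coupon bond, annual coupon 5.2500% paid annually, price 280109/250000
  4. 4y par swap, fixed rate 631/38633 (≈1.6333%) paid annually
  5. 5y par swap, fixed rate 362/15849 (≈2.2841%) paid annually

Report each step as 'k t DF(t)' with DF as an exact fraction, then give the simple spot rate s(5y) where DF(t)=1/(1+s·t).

step 1 [1y] zero: DF = P = 9881/10000 ≈ 0.988100
step 2 [2y] bond c/1=1/40: DF=(102049/100000 − 1/40·(0.988100))/(1+1/40) = 1943/2000 ≈ 0.971500
step 3 [3y] bond c/1=21/400: DF=(280109/250000 − 21/400·(0.988100+0.971500))/(1+21/400) = 2417/2500 ≈ 0.966800
step 4 [4y] swap r/1=631/38633: DF=(1 − 631/38633·(0.988100+0.971500+0.966800))/(1+631/38633) = 9369/10000 ≈ 0.936900
step 5 [5y] swap r/1=362/15849: DF=(1 − 362/15849·(0.988100+0.971500+0.966800+0.936900))/(1+362/15849) = 4457/5000 ≈ 0.891400

1 1 9881/10000
2 2 1943/2000
3 3 2417/2500
4 4 9369/10000
5 5 4457/5000
s(5y) = (1/(4457/5000) − 1)/(5) = 543/22285 ≈ 2.4366%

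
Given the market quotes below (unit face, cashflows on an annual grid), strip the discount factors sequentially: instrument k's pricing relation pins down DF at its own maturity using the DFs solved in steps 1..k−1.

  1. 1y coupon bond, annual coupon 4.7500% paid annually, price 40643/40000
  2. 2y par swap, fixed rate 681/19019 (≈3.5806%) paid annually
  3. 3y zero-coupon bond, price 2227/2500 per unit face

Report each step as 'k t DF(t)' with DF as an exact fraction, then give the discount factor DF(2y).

step 1 [1y] bond c/1=19/400: DF=(40643/40000 − 19/400·(0))/(1+19/400) = 97/100 ≈ 0.970000
step 2 [2y] swap r/1=681/19019: DF=(1 − 681/19019·(0.970000))/(1+681/19019) = 9319/10000 ≈ 0.931900
step 3 [3y] zero: DF = P = 2227/2500 ≈ 0.890800

1 1 97/100
2 2 9319/10000
3 3 2227/2500
DF(2y) = 9319/10000 ≈ 0.931900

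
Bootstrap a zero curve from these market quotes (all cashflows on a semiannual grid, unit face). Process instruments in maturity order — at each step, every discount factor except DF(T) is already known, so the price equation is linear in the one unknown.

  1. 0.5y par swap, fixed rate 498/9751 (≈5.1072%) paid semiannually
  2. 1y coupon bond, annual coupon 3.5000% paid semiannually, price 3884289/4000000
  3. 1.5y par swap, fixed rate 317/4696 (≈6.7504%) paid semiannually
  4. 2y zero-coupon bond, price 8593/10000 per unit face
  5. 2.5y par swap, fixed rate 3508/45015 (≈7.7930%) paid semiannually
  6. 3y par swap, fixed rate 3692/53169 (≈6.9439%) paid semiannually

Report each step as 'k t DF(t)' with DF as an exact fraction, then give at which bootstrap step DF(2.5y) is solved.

1 1/2 9751/10000
2 1 586/625
3 3/2 9049/10000
4 2 8593/10000
5 5/2 4123/5000
6 3 4077/5000
DF(2.5y) is solved at step 5

step 1 [0.5y] swap r/2=249/9751: DF=(1 − 249/9751·(0))/(1+249/9751) = 9751/10000 ≈ 0.975100
step 2 [1y] bond c/2=7/400: DF=(3884289/4000000 − 7/400·(0.975100))/(1+7/400) = 586/625 ≈ 0.937600
step 3 [1.5y] swap r/2=317/9392: DF=(1 − 317/9392·(0.975100+0.937600))/(1+317/9392) = 9049/10000 ≈ 0.904900
step 4 [2y] zero: DF = P = 8593/10000 ≈ 0.859300
step 5 [2.5y] swap r/2=1754/45015: DF=(1 − 1754/45015·(0.975100+0.937600+0.904900+0.859300))/(1+1754/45015) = 4123/5000 ≈ 0.824600
step 6 [3y] swap r/2=1846/53169: DF=(1 − 1846/53169·(0.975100+0.937600+0.904900+0.859300+0.824600))/(1+1846/53169) = 4077/5000 ≈ 0.815400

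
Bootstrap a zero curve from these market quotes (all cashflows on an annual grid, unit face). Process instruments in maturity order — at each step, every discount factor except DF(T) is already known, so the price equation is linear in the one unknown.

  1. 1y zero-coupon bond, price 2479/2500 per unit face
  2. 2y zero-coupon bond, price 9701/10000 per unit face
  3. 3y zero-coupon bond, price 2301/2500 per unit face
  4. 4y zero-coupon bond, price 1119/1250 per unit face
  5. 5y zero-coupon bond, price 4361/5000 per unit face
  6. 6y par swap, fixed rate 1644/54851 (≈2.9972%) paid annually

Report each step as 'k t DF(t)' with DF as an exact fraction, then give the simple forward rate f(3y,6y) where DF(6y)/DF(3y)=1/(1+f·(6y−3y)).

step 1 [1y] zero: DF = P = 2479/2500 ≈ 0.991600
step 2 [2y] zero: DF = P = 9701/10000 ≈ 0.970100
step 3 [3y] zero: DF = P = 2301/2500 ≈ 0.920400
step 4 [4y] zero: DF = P = 1119/1250 ≈ 0.895200
step 5 [5y] zero: DF = P = 4361/5000 ≈ 0.872200
step 6 [6y] swap r/1=1644/54851: DF=(1 − 1644/54851·(0.991600+0.970100+0.920400+0.895200+0.872200))/(1+1644/54851) = 2089/2500 ≈ 0.835600

1 1 2479/2500
2 2 9701/10000
3 3 2301/2500
4 4 1119/1250
5 5 4361/5000
6 6 2089/2500
f(3y,6y) = ((2301/2500)/(2089/2500) − 1)/(3) = 212/6267 ≈ 3.3828%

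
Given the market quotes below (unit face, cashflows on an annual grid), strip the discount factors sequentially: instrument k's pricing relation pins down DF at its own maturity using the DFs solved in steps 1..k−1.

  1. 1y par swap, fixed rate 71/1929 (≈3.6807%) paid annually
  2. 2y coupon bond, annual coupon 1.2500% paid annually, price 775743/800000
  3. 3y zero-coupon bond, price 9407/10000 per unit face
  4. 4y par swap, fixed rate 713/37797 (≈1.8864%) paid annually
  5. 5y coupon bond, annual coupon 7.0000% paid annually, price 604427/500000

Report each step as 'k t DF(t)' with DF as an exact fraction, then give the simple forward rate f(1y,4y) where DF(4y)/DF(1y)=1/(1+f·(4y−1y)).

1 1 1929/2000
2 2 4729/5000
3 3 9407/10000
4 4 9287/10000
5 5 353/400
f(1y,4y) = ((1929/2000)/(9287/10000) − 1)/(3) = 358/27861 ≈ 1.2850%

step 1 [1y] swap r/1=71/1929: DF=(1 − 71/1929·(0))/(1+71/1929) = 1929/2000 ≈ 0.964500
step 2 [2y] bond c/1=1/80: DF=(775743/800000 − 1/80·(0.964500))/(1+1/80) = 4729/5000 ≈ 0.945800
step 3 [3y] zero: DF = P = 9407/10000 ≈ 0.940700
step 4 [4y] swap r/1=713/37797: DF=(1 − 713/37797·(0.964500+0.945800+0.940700))/(1+713/37797) = 9287/10000 ≈ 0.928700
step 5 [5y] bond c/1=7/100: DF=(604427/500000 − 7/100·(0.964500+0.945800+0.940700+0.928700))/(1+7/100) = 353/400 ≈ 0.882500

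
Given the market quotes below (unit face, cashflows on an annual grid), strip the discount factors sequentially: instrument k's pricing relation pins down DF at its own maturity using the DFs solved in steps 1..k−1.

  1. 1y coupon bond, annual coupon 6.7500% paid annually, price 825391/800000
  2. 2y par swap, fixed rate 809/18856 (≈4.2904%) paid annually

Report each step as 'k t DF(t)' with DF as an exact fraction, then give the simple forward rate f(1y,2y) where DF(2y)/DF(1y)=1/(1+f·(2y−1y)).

1 1 1933/2000
2 2 9191/10000
f(1y,2y) = ((1933/2000)/(9191/10000) − 1)/(1) = 474/9191 ≈ 5.1572%

step 1 [1y] bond c/1=27/400: DF=(825391/800000 − 27/400·(0))/(1+27/400) = 1933/2000 ≈ 0.966500
step 2 [2y] swap r/1=809/18856: DF=(1 − 809/18856·(0.966500))/(1+809/18856) = 9191/10000 ≈ 0.919100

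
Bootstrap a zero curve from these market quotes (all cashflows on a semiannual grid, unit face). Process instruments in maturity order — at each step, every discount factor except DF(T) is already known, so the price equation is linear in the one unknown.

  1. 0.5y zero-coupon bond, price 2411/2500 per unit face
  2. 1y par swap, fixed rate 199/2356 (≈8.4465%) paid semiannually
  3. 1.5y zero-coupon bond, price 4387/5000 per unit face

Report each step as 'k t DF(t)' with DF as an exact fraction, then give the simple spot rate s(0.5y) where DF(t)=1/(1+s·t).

step 1 [0.5y] zero: DF = P = 2411/2500 ≈ 0.964400
step 2 [1y] swap r/2=199/4712: DF=(1 − 199/4712·(0.964400))/(1+199/4712) = 2301/2500 ≈ 0.920400
step 3 [1.5y] zero: DF = P = 4387/5000 ≈ 0.877400

1 1/2 2411/2500
2 1 2301/2500
3 3/2 4387/5000
s(0.5y) = (1/(2411/2500) − 1)/(1/2) = 178/2411 ≈ 7.3828%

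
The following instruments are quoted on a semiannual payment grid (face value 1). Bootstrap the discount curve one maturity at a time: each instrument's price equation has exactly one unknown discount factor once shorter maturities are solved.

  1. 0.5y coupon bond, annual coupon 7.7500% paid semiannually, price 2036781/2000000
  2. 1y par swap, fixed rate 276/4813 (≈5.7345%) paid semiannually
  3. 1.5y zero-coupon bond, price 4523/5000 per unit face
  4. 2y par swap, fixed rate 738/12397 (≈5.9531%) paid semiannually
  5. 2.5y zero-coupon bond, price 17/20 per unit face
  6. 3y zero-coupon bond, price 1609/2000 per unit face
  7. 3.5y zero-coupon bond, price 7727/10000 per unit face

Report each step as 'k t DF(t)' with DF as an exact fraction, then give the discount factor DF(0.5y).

step 1 [0.5y] bond c/2=31/800: DF=(2036781/2000000 − 31/800·(0))/(1+31/800) = 2451/2500 ≈ 0.980400
step 2 [1y] swap r/2=138/4813: DF=(1 − 138/4813·(0.980400))/(1+138/4813) = 1181/1250 ≈ 0.944800
step 3 [1.5y] zero: DF = P = 4523/5000 ≈ 0.904600
step 4 [2y] swap r/2=369/12397: DF=(1 − 369/12397·(0.980400+0.944800+0.904600))/(1+369/12397) = 8893/10000 ≈ 0.889300
step 5 [2.5y] zero: DF = P = 17/20 ≈ 0.850000
step 6 [3y] zero: DF = P = 1609/2000 ≈ 0.804500
step 7 [3.5y] zero: DF = P = 7727/10000 ≈ 0.772700

1 1/2 2451/2500
2 1 1181/1250
3 3/2 4523/5000
4 2 8893/10000
5 5/2 17/20
6 3 1609/2000
7 7/2 7727/10000
DF(0.5y) = 2451/2500 ≈ 0.980400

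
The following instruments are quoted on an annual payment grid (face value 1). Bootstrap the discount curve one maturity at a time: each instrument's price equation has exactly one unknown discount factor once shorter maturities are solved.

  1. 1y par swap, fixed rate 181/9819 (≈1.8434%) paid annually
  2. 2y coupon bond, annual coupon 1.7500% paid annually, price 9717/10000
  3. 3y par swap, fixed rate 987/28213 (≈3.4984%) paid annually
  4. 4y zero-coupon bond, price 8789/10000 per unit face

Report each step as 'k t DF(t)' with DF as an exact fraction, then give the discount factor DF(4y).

step 1 [1y] swap r/1=181/9819: DF=(1 − 181/9819·(0))/(1+181/9819) = 9819/10000 ≈ 0.981900
step 2 [2y] bond c/1=7/400: DF=(9717/10000 − 7/400·(0.981900))/(1+7/400) = 9381/10000 ≈ 0.938100
step 3 [3y] swap r/1=987/28213: DF=(1 − 987/28213·(0.981900+0.938100))/(1+987/28213) = 9013/10000 ≈ 0.901300
step 4 [4y] zero: DF = P = 8789/10000 ≈ 0.878900

1 1 9819/10000
2 2 9381/10000
3 3 9013/10000
4 4 8789/10000
DF(4y) = 8789/10000 ≈ 0.878900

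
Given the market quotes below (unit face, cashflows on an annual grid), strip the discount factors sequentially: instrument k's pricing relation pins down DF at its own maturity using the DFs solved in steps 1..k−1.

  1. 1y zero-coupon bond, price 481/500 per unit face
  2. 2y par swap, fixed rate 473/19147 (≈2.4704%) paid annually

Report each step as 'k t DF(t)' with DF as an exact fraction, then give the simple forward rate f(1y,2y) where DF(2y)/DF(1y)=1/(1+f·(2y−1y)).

1 1 481/500
2 2 9527/10000
f(1y,2y) = ((481/500)/(9527/10000) − 1)/(1) = 93/9527 ≈ 0.9762%

step 1 [1y] zero: DF = P = 481/500 ≈ 0.962000
step 2 [2y] swap r/1=473/19147: DF=(1 − 473/19147·(0.962000))/(1+473/19147) = 9527/10000 ≈ 0.952700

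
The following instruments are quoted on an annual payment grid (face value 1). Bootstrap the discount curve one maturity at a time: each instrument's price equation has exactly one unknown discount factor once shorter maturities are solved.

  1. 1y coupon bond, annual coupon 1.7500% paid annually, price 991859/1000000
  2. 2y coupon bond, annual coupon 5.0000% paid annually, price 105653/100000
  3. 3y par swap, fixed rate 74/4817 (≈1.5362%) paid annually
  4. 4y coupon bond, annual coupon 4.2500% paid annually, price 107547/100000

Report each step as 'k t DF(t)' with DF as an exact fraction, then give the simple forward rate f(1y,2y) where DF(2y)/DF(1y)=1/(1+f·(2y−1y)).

step 1 [1y] bond c/1=7/400: DF=(991859/1000000 − 7/400·(0))/(1+7/400) = 2437/2500 ≈ 0.974800
step 2 [2y] bond c/1=1/20: DF=(105653/100000 − 1/20·(0.974800))/(1+1/20) = 4799/5000 ≈ 0.959800
step 3 [3y] swap r/1=74/4817: DF=(1 − 74/4817·(0.974800+0.959800))/(1+74/4817) = 2389/2500 ≈ 0.955600
step 4 [4y] bond c/1=17/400: DF=(107547/100000 − 17/400·(0.974800+0.959800+0.955600))/(1+17/400) = 4569/5000 ≈ 0.913800

1 1 2437/2500
2 2 4799/5000
3 3 2389/2500
4 4 4569/5000
f(1y,2y) = ((2437/2500)/(4799/5000) − 1)/(1) = 75/4799 ≈ 1.5628%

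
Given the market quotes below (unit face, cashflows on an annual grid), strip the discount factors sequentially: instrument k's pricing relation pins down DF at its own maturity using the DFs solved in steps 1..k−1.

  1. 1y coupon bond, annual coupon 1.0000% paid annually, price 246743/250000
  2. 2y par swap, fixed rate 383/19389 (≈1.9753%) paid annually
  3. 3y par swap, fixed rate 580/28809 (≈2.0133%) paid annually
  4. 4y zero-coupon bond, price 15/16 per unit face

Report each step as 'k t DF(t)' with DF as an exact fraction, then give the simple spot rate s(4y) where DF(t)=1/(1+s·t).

step 1 [1y] bond c/1=1/100: DF=(246743/250000 − 1/100·(0))/(1+1/100) = 2443/2500 ≈ 0.977200
step 2 [2y] swap r/1=383/19389: DF=(1 − 383/19389·(0.977200))/(1+383/19389) = 9617/10000 ≈ 0.961700
step 3 [3y] swap r/1=580/28809: DF=(1 − 580/28809·(0.977200+0.961700))/(1+580/28809) = 471/500 ≈ 0.942000
step 4 [4y] zero: DF = P = 15/16 ≈ 0.937500

1 1 2443/2500
2 2 9617/10000
3 3 471/500
4 4 15/16
s(4y) = (1/(15/16) − 1)/(4) = 1/60 ≈ 1.6667%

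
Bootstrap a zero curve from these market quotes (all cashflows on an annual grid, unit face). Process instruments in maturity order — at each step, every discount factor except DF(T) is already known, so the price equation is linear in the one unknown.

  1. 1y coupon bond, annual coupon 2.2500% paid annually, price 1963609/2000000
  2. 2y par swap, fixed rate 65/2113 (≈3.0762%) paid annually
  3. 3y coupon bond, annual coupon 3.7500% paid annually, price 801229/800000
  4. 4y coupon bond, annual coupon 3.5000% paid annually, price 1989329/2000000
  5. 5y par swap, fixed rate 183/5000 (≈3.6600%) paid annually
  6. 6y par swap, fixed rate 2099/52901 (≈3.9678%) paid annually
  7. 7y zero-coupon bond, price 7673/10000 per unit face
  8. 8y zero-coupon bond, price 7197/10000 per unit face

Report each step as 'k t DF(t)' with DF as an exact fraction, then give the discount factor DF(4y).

1 1 4801/5000
2 2 1883/2000
3 3 4483/5000
4 4 1083/1250
5 5 8353/10000
6 6 7901/10000
7 7 7673/10000
8 8 7197/10000
DF(4y) = 1083/1250 ≈ 0.866400

step 1 [1y] bond c/1=9/400: DF=(1963609/2000000 − 9/400·(0))/(1+9/400) = 4801/5000 ≈ 0.960200
step 2 [2y] swap r/1=65/2113: DF=(1 − 65/2113·(0.960200))/(1+65/2113) = 1883/2000 ≈ 0.941500
step 3 [3y] bond c/1=3/80: DF=(801229/800000 − 3/80·(0.960200+0.941500))/(1+3/80) = 4483/5000 ≈ 0.896600
step 4 [4y] bond c/1=7/200: DF=(1989329/2000000 − 7/200·(0.960200+0.941500+0.896600))/(1+7/200) = 1083/1250 ≈ 0.866400
step 5 [5y] swap r/1=183/5000: DF=(1 − 183/5000·(0.960200+0.941500+0.896600+0.866400))/(1+183/5000) = 8353/10000 ≈ 0.835300
step 6 [6y] swap r/1=2099/52901: DF=(1 − 2099/52901·(0.960200+0.941500+0.896600+0.866400+0.835300))/(1+2099/52901) = 7901/10000 ≈ 0.790100
step 7 [7y] zero: DF = P = 7673/10000 ≈ 0.767300
step 8 [8y] zero: DF = P = 7197/10000 ≈ 0.719700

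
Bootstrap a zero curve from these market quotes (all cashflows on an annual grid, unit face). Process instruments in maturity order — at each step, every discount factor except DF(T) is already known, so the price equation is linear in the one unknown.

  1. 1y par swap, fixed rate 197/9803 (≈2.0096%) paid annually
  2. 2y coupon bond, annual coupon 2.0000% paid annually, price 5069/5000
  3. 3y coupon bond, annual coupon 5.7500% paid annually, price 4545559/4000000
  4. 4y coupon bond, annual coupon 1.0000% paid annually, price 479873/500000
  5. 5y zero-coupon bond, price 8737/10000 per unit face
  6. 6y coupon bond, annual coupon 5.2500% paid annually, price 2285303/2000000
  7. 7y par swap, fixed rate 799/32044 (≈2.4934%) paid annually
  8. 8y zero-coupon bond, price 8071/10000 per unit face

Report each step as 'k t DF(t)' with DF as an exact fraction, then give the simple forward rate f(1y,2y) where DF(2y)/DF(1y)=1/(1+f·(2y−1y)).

step 1 [1y] swap r/1=197/9803: DF=(1 − 197/9803·(0))/(1+197/9803) = 9803/10000 ≈ 0.980300
step 2 [2y] bond c/1=1/50: DF=(5069/5000 − 1/50·(0.980300))/(1+1/50) = 9747/10000 ≈ 0.974700
step 3 [3y] bond c/1=23/400: DF=(4545559/4000000 − 23/400·(0.980300+0.974700))/(1+23/400) = 9683/10000 ≈ 0.968300
step 4 [4y] bond c/1=1/100: DF=(479873/500000 − 1/100·(0.980300+0.974700+0.968300))/(1+1/100) = 9213/10000 ≈ 0.921300
step 5 [5y] zero: DF = P = 8737/10000 ≈ 0.873700
step 6 [6y] bond c/1=21/400: DF=(2285303/2000000 − 21/400·(0.980300+0.974700+0.968300+0.921300+0.873700))/(1+21/400) = 8503/10000 ≈ 0.850300
step 7 [7y] swap r/1=799/32044: DF=(1 − 799/32044·(0.980300+0.974700+0.968300+0.921300+0.873700+0.850300))/(1+799/32044) = 4201/5000 ≈ 0.840200
step 8 [8y] zero: DF = P = 8071/10000 ≈ 0.807100

1 1 9803/10000
2 2 9747/10000
3 3 9683/10000
4 4 9213/10000
5 5 8737/10000
6 6 8503/10000
7 7 4201/5000
8 8 8071/10000
f(1y,2y) = ((9803/10000)/(9747/10000) − 1)/(1) = 56/9747 ≈ 0.5745%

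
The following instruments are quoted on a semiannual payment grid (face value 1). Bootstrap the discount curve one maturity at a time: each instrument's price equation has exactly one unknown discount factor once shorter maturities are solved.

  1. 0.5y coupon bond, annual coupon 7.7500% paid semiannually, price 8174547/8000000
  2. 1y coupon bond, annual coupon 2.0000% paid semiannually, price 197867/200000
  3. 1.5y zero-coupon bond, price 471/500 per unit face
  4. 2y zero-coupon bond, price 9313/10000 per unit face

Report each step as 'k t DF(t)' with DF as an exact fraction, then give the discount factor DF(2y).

step 1 [0.5y] bond c/2=31/800: DF=(8174547/8000000 − 31/800·(0))/(1+31/800) = 9837/10000 ≈ 0.983700
step 2 [1y] bond c/2=1/100: DF=(197867/200000 − 1/100·(0.983700))/(1+1/100) = 4849/5000 ≈ 0.969800
step 3 [1.5y] zero: DF = P = 471/500 ≈ 0.942000
step 4 [2y] zero: DF = P = 9313/10000 ≈ 0.931300

1 1/2 9837/10000
2 1 4849/5000
3 3/2 471/500
4 2 9313/10000
DF(2y) = 9313/10000 ≈ 0.931300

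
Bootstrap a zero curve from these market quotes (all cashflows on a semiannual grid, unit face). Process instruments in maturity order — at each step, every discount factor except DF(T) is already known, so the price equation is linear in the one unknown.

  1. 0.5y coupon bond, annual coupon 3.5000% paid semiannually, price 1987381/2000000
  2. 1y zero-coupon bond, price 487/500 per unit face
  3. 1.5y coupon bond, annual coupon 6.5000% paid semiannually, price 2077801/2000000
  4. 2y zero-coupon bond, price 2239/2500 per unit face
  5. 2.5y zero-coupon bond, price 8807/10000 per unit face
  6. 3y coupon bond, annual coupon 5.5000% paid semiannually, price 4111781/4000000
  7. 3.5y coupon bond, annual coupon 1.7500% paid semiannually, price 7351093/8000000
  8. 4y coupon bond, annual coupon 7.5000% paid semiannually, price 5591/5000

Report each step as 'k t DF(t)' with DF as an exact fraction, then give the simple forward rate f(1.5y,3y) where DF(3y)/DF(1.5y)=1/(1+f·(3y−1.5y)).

step 1 [0.5y] bond c/2=7/400: DF=(1987381/2000000 − 7/400·(0))/(1+7/400) = 4883/5000 ≈ 0.976600
step 2 [1y] zero: DF = P = 487/500 ≈ 0.974000
step 3 [1.5y] bond c/2=13/400: DF=(2077801/2000000 − 13/400·(0.976600+0.974000))/(1+13/400) = 1181/1250 ≈ 0.944800
step 4 [2y] zero: DF = P = 2239/2500 ≈ 0.895600
step 5 [2.5y] zero: DF = P = 8807/10000 ≈ 0.880700
step 6 [3y] bond c/2=11/400: DF=(4111781/4000000 − 11/400·(0.976600+0.974000+0.944800+0.895600+0.880700))/(1+11/400) = 4377/5000 ≈ 0.875400
step 7 [3.5y] bond c/2=7/800: DF=(7351093/8000000 − 7/800·(0.976600+0.974000+0.944800+0.895600+0.880700+0.875400))/(1+7/800) = 2157/2500 ≈ 0.862800
step 8 [4y] bond c/2=3/80: DF=(5591/5000 − 3/80·(0.976600+0.974000+0.944800+0.895600+0.880700+0.875400+0.862800))/(1+3/80) = 8461/10000 ≈ 0.846100

1 1/2 4883/5000
2 1 487/500
3 3/2 1181/1250
4 2 2239/2500
5 5/2 8807/10000
6 3 4377/5000
7 7/2 2157/2500
8 4 8461/10000
f(1.5y,3y) = ((1181/1250)/(4377/5000) − 1)/(3/2) = 694/13131 ≈ 5.2852%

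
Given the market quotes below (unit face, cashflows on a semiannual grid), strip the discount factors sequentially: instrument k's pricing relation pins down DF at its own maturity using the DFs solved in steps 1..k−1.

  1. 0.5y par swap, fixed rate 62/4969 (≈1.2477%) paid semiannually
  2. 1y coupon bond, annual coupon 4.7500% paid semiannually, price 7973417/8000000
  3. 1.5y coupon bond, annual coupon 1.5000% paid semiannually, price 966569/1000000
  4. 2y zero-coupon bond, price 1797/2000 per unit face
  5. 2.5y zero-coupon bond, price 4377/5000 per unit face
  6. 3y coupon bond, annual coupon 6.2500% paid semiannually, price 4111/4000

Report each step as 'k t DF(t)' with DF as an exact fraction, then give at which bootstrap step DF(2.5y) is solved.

step 1 [0.5y] swap r/2=31/4969: DF=(1 − 31/4969·(0))/(1+31/4969) = 4969/5000 ≈ 0.993800
step 2 [1y] bond c/2=19/800: DF=(7973417/8000000 − 19/800·(0.993800))/(1+19/800) = 1901/2000 ≈ 0.950500
step 3 [1.5y] bond c/2=3/400: DF=(966569/1000000 − 3/400·(0.993800+0.950500))/(1+3/400) = 9449/10000 ≈ 0.944900
step 4 [2y] zero: DF = P = 1797/2000 ≈ 0.898500
step 5 [2.5y] zero: DF = P = 4377/5000 ≈ 0.875400
step 6 [3y] bond c/2=1/32: DF=(4111/4000 − 1/32·(0.993800+0.950500+0.944900+0.898500+0.875400))/(1+1/32) = 8553/10000 ≈ 0.855300

1 1/2 4969/5000
2 1 1901/2000
3 3/2 9449/10000
4 2 1797/2000
5 5/2 4377/5000
6 3 8553/10000
DF(2.5y) is solved at step 5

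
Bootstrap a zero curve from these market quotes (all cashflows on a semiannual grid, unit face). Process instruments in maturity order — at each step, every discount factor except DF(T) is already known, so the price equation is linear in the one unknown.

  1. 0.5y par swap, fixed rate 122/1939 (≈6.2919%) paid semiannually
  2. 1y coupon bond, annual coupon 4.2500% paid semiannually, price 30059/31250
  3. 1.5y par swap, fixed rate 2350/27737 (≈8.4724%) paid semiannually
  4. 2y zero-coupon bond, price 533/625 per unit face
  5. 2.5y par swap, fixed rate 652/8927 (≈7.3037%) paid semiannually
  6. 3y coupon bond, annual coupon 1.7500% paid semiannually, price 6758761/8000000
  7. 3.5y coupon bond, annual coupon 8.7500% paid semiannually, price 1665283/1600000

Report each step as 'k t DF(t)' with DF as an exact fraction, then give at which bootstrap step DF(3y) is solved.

1 1/2 1939/2000
2 1 9217/10000
3 3/2 353/400
4 2 533/625
5 5/2 837/1000
6 3 1997/2500
7 7/2 3883/5000
DF(3y) is solved at step 6

step 1 [0.5y] swap r/2=61/1939: DF=(1 − 61/1939·(0))/(1+61/1939) = 1939/2000 ≈ 0.969500
step 2 [1y] bond c/2=17/800: DF=(30059/31250 − 17/800·(0.969500))/(1+17/800) = 9217/10000 ≈ 0.921700
step 3 [1.5y] swap r/2=1175/27737: DF=(1 − 1175/27737·(0.969500+0.921700))/(1+1175/27737) = 353/400 ≈ 0.882500
step 4 [2y] zero: DF = P = 533/625 ≈ 0.852800
step 5 [2.5y] swap r/2=326/8927: DF=(1 − 326/8927·(0.969500+0.921700+0.882500+0.852800))/(1+326/8927) = 837/1000 ≈ 0.837000
step 6 [3y] bond c/2=7/800: DF=(6758761/8000000 − 7/800·(0.969500+0.921700+0.882500+0.852800+0.837000))/(1+7/800) = 1997/2500 ≈ 0.798800
step 7 [3.5y] bond c/2=7/160: DF=(1665283/1600000 − 7/160·(0.969500+0.921700+0.882500+0.852800+0.837000+0.798800))/(1+7/160) = 3883/5000 ≈ 0.776600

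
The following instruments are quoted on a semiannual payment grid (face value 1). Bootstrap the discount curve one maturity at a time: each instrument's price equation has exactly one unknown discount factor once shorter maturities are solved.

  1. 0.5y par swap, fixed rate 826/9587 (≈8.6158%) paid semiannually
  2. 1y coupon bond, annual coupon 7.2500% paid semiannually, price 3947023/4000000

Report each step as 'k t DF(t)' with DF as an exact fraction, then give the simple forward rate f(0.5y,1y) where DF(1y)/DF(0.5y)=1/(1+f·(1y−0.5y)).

1 1/2 9587/10000
2 1 9187/10000
f(0.5y,1y) = ((9587/10000)/(9187/10000) − 1)/(1/2) = 800/9187 ≈ 8.7080%

step 1 [0.5y] swap r/2=413/9587: DF=(1 − 413/9587·(0))/(1+413/9587) = 9587/10000 ≈ 0.958700
step 2 [1y] bond c/2=29/800: DF=(3947023/4000000 − 29/800·(0.958700))/(1+29/800) = 9187/10000 ≈ 0.918700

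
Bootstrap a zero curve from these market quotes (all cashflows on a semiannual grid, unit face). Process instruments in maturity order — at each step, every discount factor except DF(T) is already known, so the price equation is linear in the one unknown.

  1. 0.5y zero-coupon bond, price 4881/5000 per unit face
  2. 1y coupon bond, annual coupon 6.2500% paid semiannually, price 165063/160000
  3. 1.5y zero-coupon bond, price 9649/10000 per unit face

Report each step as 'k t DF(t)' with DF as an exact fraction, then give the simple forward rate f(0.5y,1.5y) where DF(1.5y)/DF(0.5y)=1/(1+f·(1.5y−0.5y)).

1 1/2 4881/5000
2 1 2427/2500
3 3/2 9649/10000
f(0.5y,1.5y) = ((4881/5000)/(9649/10000) − 1)/(1) = 113/9649 ≈ 1.1711%

step 1 [0.5y] zero: DF = P = 4881/5000 ≈ 0.976200
step 2 [1y] bond c/2=1/32: DF=(165063/160000 − 1/32·(0.976200))/(1+1/32) = 2427/2500 ≈ 0.970800
step 3 [1.5y] zero: DF = P = 9649/10000 ≈ 0.964900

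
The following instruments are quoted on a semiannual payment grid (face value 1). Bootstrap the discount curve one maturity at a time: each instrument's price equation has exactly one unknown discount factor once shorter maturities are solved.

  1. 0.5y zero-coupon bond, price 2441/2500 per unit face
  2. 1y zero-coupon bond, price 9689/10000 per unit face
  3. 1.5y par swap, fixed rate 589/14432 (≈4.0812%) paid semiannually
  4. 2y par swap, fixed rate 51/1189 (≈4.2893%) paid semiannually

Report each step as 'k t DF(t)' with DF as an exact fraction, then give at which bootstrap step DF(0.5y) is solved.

step 1 [0.5y] zero: DF = P = 2441/2500 ≈ 0.976400
step 2 [1y] zero: DF = P = 9689/10000 ≈ 0.968900
step 3 [1.5y] swap r/2=589/28864: DF=(1 − 589/28864·(0.976400+0.968900))/(1+589/28864) = 9411/10000 ≈ 0.941100
step 4 [2y] swap r/2=51/2378: DF=(1 − 51/2378·(0.976400+0.968900+0.941100))/(1+51/2378) = 574/625 ≈ 0.918400

1 1/2 2441/2500
2 1 9689/10000
3 3/2 9411/10000
4 2 574/625
DF(0.5y) is solved at step 1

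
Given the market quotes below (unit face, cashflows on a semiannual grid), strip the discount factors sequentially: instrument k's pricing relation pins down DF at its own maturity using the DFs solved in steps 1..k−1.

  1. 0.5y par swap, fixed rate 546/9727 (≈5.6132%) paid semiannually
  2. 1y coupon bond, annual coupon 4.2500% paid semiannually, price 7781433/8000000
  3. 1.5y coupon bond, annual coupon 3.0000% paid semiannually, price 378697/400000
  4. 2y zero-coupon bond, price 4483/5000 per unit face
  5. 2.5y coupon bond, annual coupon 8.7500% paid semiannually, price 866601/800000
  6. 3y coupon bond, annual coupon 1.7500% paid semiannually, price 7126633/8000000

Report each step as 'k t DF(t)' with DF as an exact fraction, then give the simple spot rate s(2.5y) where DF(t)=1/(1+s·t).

1 1/2 9727/10000
2 1 4661/5000
3 3/2 4523/5000
4 2 4483/5000
5 5/2 353/400
6 3 8433/10000
s(2.5y) = (1/(353/400) − 1)/(5/2) = 94/1765 ≈ 5.3258%

step 1 [0.5y] swap r/2=273/9727: DF=(1 − 273/9727·(0))/(1+273/9727) = 9727/10000 ≈ 0.972700
step 2 [1y] bond c/2=17/800: DF=(7781433/8000000 − 17/800·(0.972700))/(1+17/800) = 4661/5000 ≈ 0.932200
step 3 [1.5y] bond c/2=3/200: DF=(378697/400000 − 3/200·(0.972700+0.932200))/(1+3/200) = 4523/5000 ≈ 0.904600
step 4 [2y] zero: DF = P = 4483/5000 ≈ 0.896600
step 5 [2.5y] bond c/2=7/160: DF=(866601/800000 − 7/160·(0.972700+0.932200+0.904600+0.896600))/(1+7/160) = 353/400 ≈ 0.882500
step 6 [3y] bond c/2=7/800: DF=(7126633/8000000 − 7/800·(0.972700+0.932200+0.904600+0.896600+0.882500))/(1+7/800) = 8433/10000 ≈ 0.843300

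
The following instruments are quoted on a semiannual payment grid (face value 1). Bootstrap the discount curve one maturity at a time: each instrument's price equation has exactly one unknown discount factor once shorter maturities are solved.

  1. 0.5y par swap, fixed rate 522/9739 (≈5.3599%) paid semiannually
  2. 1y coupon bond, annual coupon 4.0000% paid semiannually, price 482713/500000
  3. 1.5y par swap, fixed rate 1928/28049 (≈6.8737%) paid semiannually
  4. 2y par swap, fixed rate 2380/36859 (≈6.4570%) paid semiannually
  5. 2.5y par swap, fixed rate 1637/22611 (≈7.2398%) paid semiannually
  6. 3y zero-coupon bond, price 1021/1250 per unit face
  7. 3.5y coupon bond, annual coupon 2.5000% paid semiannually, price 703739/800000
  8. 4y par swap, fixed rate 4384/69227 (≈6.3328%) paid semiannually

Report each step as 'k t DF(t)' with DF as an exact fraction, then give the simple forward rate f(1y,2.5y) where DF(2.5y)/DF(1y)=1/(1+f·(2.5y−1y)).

step 1 [0.5y] swap r/2=261/9739: DF=(1 − 261/9739·(0))/(1+261/9739) = 9739/10000 ≈ 0.973900
step 2 [1y] bond c/2=1/50: DF=(482713/500000 − 1/50·(0.973900))/(1+1/50) = 4637/5000 ≈ 0.927400
step 3 [1.5y] swap r/2=964/28049: DF=(1 − 964/28049·(0.973900+0.927400))/(1+964/28049) = 2259/2500 ≈ 0.903600
step 4 [2y] swap r/2=1190/36859: DF=(1 − 1190/36859·(0.973900+0.927400+0.903600))/(1+1190/36859) = 881/1000 ≈ 0.881000
step 5 [2.5y] swap r/2=1637/45222: DF=(1 − 1637/45222·(0.973900+0.927400+0.903600+0.881000))/(1+1637/45222) = 8363/10000 ≈ 0.836300
step 6 [3y] zero: DF = P = 1021/1250 ≈ 0.816800
step 7 [3.5y] bond c/2=1/80: DF=(703739/800000 − 1/80·(0.973900+0.927400+0.903600+0.881000+0.836300+0.816800))/(1+1/80) = 8029/10000 ≈ 0.802900
step 8 [4y] swap r/2=2192/69227: DF=(1 − 2192/69227·(0.973900+0.927400+0.903600+0.881000+0.836300+0.816800+0.802900))/(1+2192/69227) = 488/625 ≈ 0.780800

1 1/2 9739/10000
2 1 4637/5000
3 3/2 2259/2500
4 2 881/1000
5 5/2 8363/10000
6 3 1021/1250
7 7/2 8029/10000
8 4 488/625
f(1y,2.5y) = ((4637/5000)/(8363/10000) − 1)/(3/2) = 1822/25089 ≈ 7.2621%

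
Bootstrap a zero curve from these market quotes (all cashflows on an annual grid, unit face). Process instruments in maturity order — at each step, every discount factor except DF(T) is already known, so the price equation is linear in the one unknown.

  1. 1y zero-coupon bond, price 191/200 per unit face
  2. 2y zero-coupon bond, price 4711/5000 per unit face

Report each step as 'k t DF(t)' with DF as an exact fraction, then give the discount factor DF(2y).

1 1 191/200
2 2 4711/5000
DF(2y) = 4711/5000 ≈ 0.942200

step 1 [1y] zero: DF = P = 191/200 ≈ 0.955000
step 2 [2y] zero: DF = P = 4711/5000 ≈ 0.942200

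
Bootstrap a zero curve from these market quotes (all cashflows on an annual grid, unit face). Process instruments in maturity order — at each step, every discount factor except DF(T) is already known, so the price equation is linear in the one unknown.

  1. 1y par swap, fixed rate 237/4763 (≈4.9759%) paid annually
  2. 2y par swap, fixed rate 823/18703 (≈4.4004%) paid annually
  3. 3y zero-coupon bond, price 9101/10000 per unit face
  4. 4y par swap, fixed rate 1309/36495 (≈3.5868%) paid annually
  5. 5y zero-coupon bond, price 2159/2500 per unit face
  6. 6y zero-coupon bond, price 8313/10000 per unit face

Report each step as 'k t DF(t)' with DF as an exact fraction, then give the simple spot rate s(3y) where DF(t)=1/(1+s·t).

1 1 4763/5000
2 2 9177/10000
3 3 9101/10000
4 4 8691/10000
5 5 2159/2500
6 6 8313/10000
s(3y) = (1/(9101/10000) − 1)/(3) = 899/27303 ≈ 3.2927%

step 1 [1y] swap r/1=237/4763: DF=(1 − 237/4763·(0))/(1+237/4763) = 4763/5000 ≈ 0.952600
step 2 [2y] swap r/1=823/18703: DF=(1 − 823/18703·(0.952600))/(1+823/18703) = 9177/10000 ≈ 0.917700
step 3 [3y] zero: DF = P = 9101/10000 ≈ 0.910100
step 4 [4y] swap r/1=1309/36495: DF=(1 − 1309/36495·(0.952600+0.917700+0.910100))/(1+1309/36495) = 8691/10000 ≈ 0.869100
step 5 [5y] zero: DF = P = 2159/2500 ≈ 0.863600
step 6 [6y] zero: DF = P = 8313/10000 ≈ 0.831300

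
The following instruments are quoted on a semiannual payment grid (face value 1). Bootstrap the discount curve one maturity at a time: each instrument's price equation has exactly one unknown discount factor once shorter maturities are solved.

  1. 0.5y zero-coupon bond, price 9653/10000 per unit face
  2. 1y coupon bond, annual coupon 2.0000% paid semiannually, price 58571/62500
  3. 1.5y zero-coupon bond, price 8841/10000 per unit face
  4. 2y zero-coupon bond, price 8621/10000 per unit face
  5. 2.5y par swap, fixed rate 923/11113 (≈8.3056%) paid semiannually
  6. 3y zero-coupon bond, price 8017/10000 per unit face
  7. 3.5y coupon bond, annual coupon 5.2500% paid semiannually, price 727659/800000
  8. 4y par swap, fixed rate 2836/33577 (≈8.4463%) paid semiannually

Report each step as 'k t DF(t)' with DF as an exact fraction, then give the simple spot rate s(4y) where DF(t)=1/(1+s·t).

1 1/2 9653/10000
2 1 9183/10000
3 3/2 8841/10000
4 2 8621/10000
5 5/2 4077/5000
6 3 8017/10000
7 7/2 7521/10000
8 4 1791/2500
s(4y) = (1/(1791/2500) − 1)/(4) = 709/7164 ≈ 9.8967%

step 1 [0.5y] zero: DF = P = 9653/10000 ≈ 0.965300
step 2 [1y] bond c/2=1/100: DF=(58571/62500 − 1/100·(0.965300))/(1+1/100) = 9183/10000 ≈ 0.918300
step 3 [1.5y] zero: DF = P = 8841/10000 ≈ 0.884100
step 4 [2y] zero: DF = P = 8621/10000 ≈ 0.862100
step 5 [2.5y] swap r/2=923/22226: DF=(1 − 923/22226·(0.965300+0.918300+0.884100+0.862100))/(1+923/22226) = 4077/5000 ≈ 0.815400
step 6 [3y] zero: DF = P = 8017/10000 ≈ 0.801700
step 7 [3.5y] bond c/2=21/800: DF=(727659/800000 − 21/800·(0.965300+0.918300+0.884100+0.862100+0.815400+0.801700))/(1+21/800) = 7521/10000 ≈ 0.752100
step 8 [4y] swap r/2=1418/33577: DF=(1 − 1418/33577·(0.965300+0.918300+0.884100+0.862100+0.815400+0.801700+0.752100))/(1+1418/33577) = 1791/2500 ≈ 0.716400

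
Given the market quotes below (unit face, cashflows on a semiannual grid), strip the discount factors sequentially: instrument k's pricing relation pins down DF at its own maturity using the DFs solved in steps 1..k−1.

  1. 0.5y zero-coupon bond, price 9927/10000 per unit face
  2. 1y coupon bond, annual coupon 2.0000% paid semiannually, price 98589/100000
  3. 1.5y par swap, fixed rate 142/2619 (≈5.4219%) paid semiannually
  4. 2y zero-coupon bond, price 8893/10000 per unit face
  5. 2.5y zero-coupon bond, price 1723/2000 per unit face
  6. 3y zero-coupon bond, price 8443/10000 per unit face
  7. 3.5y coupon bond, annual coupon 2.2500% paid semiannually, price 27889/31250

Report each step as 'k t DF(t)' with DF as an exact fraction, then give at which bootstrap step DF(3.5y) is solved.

1 1/2 9927/10000
2 1 9663/10000
3 3/2 9219/10000
4 2 8893/10000
5 5/2 1723/2000
6 3 8443/10000
7 7/2 1027/1250
DF(3.5y) is solved at step 7

step 1 [0.5y] zero: DF = P = 9927/10000 ≈ 0.992700
step 2 [1y] bond c/2=1/100: DF=(98589/100000 − 1/100·(0.992700))/(1+1/100) = 9663/10000 ≈ 0.966300
step 3 [1.5y] swap r/2=71/2619: DF=(1 − 71/2619·(0.992700+0.966300))/(1+71/2619) = 9219/10000 ≈ 0.921900
step 4 [2y] zero: DF = P = 8893/10000 ≈ 0.889300
step 5 [2.5y] zero: DF = P = 1723/2000 ≈ 0.861500
step 6 [3y] zero: DF = P = 8443/10000 ≈ 0.844300
step 7 [3.5y] bond c/2=9/800: DF=(27889/31250 − 9/800·(0.992700+0.966300+0.921900+0.889300+0.861500+0.844300))/(1+9/800) = 1027/1250 ≈ 0.821600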